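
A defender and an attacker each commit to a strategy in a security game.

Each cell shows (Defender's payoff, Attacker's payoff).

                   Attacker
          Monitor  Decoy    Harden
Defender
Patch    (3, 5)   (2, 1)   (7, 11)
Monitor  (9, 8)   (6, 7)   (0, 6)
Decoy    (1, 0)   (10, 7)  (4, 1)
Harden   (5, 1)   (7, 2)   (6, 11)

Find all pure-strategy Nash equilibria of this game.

Check each profile: it is a Nash equilibrium iff no player can strictly gain by switching unilaterally.
(Patch, Monitor): Defender can switch to Monitor (3 → 9). Not NE.
(Patch, Decoy): Defender can switch to Monitor (2 → 6). Not NE.
(Patch, Harden): Defender gets 7, best alternative 6; Attacker gets 11, best alternative 5. No profitable deviation — NE.
(Monitor, Monitor): Defender gets 9, best alternative 5; Attacker gets 8, best alternative 7. No profitable deviation — NE.
(Monitor, Decoy): Defender can switch to Decoy (6 → 10). Not NE.
(Monitor, Harden): Defender can switch to Patch (0 → 7). Not NE.
(Decoy, Monitor): Defender can switch to Patch (1 → 3). Not NE.
(Decoy, Decoy): Defender gets 10, best alternative 7; Attacker gets 7, best alternative 1. No profitable deviation — NE.
(Decoy, Harden): Defender can switch to Patch (4 → 7). Not NE.
(Harden, Monitor): Defender can switch to Monitor (5 → 9). Not NE.
(Harden, Decoy): Defender can switch to Decoy (7 → 10). Not NE.
(Harden, Harden): Defender can switch to Patch (6 → 7). Not NE.

Pure-strategy Nash equilibria: (Patch, Harden), (Monitor, Monitor), (Decoy, Decoy)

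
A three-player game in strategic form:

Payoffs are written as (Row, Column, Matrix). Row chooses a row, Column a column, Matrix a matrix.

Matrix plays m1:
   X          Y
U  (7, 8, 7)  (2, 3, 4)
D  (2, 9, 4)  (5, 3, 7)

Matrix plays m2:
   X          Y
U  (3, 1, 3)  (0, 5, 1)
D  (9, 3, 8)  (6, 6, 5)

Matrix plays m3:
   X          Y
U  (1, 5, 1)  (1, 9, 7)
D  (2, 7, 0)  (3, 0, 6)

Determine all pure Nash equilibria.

Pure NE: (U, X, m1)

For each strategy profile, look for a profitable unilateral deviation.
(U, X, m1): Row gets 7, best alternative 2; Column gets 8, best alternative 3; Matrix gets 7, best alternative 3. No profitable deviation — NE.
(U, X, m2): Row can switch to D (3 → 9). Not NE.
(U, X, m3): Row can switch to D (1 → 2). Not NE.
(U, Y, m1): Row can switch to D (2 → 5). Not NE.
(U, Y, m2): Row can switch to D (0 → 6). Not NE.
(U, Y, m3): Row can switch to D (1 → 3). Not NE.
(D, X, m1): Row can switch to U (2 → 7). Not NE.
(D, X, m2): Column can switch to Y (3 → 6). Not NE.
(D, X, m3): Matrix can switch to m1 (0 → 4). Not NE.
(D, Y, m1): Column can switch to X (3 → 9). Not NE.
(D, Y, m2): Matrix can switch to m1 (5 → 7). Not NE.
(D, Y, m3): Column can switch to X (0 → 7). Not NE.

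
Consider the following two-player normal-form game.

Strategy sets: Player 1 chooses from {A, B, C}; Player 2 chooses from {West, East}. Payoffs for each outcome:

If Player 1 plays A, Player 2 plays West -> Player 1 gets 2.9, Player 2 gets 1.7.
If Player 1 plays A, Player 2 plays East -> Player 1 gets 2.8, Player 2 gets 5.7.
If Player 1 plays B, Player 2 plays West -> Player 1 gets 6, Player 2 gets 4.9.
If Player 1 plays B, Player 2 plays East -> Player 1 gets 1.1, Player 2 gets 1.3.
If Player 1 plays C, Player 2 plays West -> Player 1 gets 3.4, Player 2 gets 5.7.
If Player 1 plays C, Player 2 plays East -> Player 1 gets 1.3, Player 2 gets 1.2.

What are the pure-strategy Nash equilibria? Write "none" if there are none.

(A, East); (B, West)

Player 1 against West: payoffs 2.9, 6, 3.4 → best response B.
Player 1 against East: payoffs 2.8, 1.1, 1.3 → best response A.
Player 2 against A: payoffs 1.7, 5.7 → best response East.
Player 2 against B: payoffs 4.9, 1.3 → best response West.
Player 2 against C: payoffs 5.7, 1.2 → best response West.
Mutual best responses: (A, East); (B, West).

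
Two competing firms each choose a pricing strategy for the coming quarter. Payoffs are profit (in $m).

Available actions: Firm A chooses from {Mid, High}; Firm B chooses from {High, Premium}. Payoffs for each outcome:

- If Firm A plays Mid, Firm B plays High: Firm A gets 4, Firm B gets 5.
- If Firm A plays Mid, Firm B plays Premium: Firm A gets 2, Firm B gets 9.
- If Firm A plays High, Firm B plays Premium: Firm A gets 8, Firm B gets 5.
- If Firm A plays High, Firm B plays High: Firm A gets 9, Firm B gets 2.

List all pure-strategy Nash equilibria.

Firm A against High: payoffs 4, 9 → best response High.
Firm A against Premium: payoffs 2, 8 → best response High.
Firm B against Mid: payoffs 5, 9 → best response Premium.
Firm B against High: payoffs 2, 5 → best response Premium.
Mutual best responses: (High, Premium).

Pure NE: (High, Premium)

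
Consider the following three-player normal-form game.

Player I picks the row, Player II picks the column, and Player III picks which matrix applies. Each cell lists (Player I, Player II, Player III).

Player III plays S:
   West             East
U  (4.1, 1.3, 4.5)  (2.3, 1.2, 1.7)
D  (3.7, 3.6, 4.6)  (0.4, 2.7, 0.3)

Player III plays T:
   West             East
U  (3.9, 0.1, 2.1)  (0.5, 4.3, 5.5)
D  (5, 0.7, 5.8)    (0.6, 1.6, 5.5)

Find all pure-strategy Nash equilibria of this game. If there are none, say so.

The pure Nash equilibria are (U, West, S) and (D, East, T).

(U, West, S): Player I gets 4.1, best alternative 3.7; Player II gets 1.3, best alternative 1.2; Player III gets 4.5, best alternative 2.1. No profitable deviation — NE.
(U, West, T): Player I can switch to D (3.9 → 5). Not NE.
(U, East, S): Player II can switch to West (1.2 → 1.3). Not NE.
(U, East, T): Player I can switch to D (0.5 → 0.6). Not NE.
(D, West, S): Player I can switch to U (3.7 → 4.1). Not NE.
(D, West, T): Player II can switch to East (0.7 → 1.6). Not NE.
(D, East, S): Player I can switch to U (0.4 → 2.3). Not NE.
(D, East, T): Player I gets 0.6, best alternative 0.5; Player II gets 1.6, best alternative 0.7; Player III gets 5.5, best alternative 0.3. No profitable deviation — NE.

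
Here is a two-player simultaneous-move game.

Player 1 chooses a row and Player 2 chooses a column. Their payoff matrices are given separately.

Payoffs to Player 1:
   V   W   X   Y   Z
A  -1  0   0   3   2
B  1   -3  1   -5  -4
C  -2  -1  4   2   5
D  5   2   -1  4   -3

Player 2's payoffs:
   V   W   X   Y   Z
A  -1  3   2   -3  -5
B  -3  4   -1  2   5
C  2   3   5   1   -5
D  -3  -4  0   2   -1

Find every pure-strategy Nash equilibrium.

The pure Nash equilibria are (C, X), (D, Y).

For each player, find the best response to each opponent profile; mutual best responses are the pure NE.
Player 1 against V: payoffs -1, 1, -2, 5 → best response D.
Player 1 against W: payoffs 0, -3, -1, 2 → best response D.
Player 1 against X: payoffs 0, 1, 4, -1 → best response C.
Player 1 against Y: payoffs 3, -5, 2, 4 → best response D.
Player 1 against Z: payoffs 2, -4, 5, -3 → best response C.
Player 2 against A: payoffs -1, 3, 2, -3, -5 → best response W.
Player 2 against B: payoffs -3, 4, -1, 2, 5 → best response Z.
Player 2 against C: payoffs 2, 3, 5, 1, -5 → best response X.
Player 2 against D: payoffs -3, -4, 0, 2, -1 → best response Y.
Mutual best responses: (C, X); (D, Y).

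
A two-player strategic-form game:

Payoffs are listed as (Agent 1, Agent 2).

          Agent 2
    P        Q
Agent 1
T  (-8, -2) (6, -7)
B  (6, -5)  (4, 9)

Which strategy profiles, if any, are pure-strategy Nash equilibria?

none

Agent 1 against P: payoffs -8, 6 → best response B.
Agent 1 against Q: payoffs 6, 4 → best response T.
Agent 2 against T: payoffs -2, -7 → best response P.
Agent 2 against B: payoffs -5, 9 → best response Q.
No profile is a mutual best response for all players.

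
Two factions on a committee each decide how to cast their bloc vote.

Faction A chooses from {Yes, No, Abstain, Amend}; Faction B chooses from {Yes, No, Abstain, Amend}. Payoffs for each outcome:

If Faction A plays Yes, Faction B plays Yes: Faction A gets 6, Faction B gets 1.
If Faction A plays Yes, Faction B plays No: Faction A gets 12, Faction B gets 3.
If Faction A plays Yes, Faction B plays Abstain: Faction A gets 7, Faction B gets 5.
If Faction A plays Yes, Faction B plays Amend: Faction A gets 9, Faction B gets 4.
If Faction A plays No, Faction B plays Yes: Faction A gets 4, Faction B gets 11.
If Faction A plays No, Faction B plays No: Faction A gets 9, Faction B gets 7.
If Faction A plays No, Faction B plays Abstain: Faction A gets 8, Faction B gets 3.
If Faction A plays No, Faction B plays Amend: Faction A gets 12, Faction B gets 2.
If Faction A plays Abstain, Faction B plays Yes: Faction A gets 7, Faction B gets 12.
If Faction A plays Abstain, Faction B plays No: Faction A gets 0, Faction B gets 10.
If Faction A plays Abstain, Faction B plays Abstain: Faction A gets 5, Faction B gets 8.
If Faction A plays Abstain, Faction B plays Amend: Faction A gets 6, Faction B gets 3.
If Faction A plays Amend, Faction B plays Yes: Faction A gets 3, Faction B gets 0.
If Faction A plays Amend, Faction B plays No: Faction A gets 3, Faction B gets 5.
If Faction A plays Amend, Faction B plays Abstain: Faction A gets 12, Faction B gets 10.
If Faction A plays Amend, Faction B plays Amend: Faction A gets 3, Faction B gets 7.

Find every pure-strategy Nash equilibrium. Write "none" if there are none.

The pure Nash equilibria are (Abstain, Yes), (Amend, Abstain).

(Yes, Yes): Faction A can switch to Abstain (6 → 7). Not NE.
(Yes, No): Faction B can switch to Abstain (3 → 5). Not NE.
(Yes, Abstain): Faction A can switch to No (7 → 8). Not NE.
(Yes, Amend): Faction A can switch to No (9 → 12). Not NE.
(No, Yes): Faction A can switch to Yes (4 → 6). Not NE.
(No, No): Faction A can switch to Yes (9 → 12). Not NE.
(Abstain, Yes): Faction A gets 7, best alternative 6; Faction B gets 12, best alternative 10. No profitable deviation — NE.
(Amend, Abstain): Faction A gets 12, best alternative 8; Faction B gets 10, best alternative 7. No profitable deviation — NE.
(The remaining 8 profiles each have a profitable deviation by the same check.)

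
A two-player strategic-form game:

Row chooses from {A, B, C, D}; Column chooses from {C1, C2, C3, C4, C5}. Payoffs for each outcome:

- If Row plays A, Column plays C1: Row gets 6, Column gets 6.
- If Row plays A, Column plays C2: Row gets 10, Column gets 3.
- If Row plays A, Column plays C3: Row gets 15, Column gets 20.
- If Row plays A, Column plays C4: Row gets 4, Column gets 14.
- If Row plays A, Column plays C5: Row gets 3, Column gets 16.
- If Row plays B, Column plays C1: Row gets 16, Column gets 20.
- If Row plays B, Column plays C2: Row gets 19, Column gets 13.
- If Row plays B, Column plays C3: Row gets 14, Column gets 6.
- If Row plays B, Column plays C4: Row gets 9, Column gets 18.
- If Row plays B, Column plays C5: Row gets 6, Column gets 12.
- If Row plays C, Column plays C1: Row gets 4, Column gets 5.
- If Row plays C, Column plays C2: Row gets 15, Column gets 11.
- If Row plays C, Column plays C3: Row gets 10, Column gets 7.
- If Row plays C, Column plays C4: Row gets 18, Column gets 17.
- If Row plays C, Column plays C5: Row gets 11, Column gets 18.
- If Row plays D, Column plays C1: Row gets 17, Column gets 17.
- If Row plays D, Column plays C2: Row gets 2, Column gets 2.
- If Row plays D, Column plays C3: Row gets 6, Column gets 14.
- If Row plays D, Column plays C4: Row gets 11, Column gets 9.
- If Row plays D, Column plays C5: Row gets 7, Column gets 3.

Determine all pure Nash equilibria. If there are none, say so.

(A, C1): Row can switch to B (6 → 16). Not NE.
(A, C2): Row can switch to B (10 → 19). Not NE.
(A, C3): Row gets 15, best alternative 14; Column gets 20, best alternative 16. No profitable deviation — NE.
(A, C4): Row can switch to B (4 → 9). Not NE.
(A, C5): Row can switch to B (3 → 6). Not NE.
(B, C1): Row can switch to D (16 → 17). Not NE.
(B, C2): Column can switch to C1 (13 → 20). Not NE.
(B, C3): Row can switch to A (14 → 15). Not NE.
(B, C4): Row can switch to C (9 → 18). Not NE.
(C, C5): Row gets 11, best alternative 7; Column gets 18, best alternative 17. No profitable deviation — NE.
(D, C1): Row gets 17, best alternative 16; Column gets 17, best alternative 14. No profitable deviation — NE.
(The remaining 9 profiles each have a profitable deviation by the same check.)

The pure Nash equilibria are (A, C3), (C, C5), (D, C1).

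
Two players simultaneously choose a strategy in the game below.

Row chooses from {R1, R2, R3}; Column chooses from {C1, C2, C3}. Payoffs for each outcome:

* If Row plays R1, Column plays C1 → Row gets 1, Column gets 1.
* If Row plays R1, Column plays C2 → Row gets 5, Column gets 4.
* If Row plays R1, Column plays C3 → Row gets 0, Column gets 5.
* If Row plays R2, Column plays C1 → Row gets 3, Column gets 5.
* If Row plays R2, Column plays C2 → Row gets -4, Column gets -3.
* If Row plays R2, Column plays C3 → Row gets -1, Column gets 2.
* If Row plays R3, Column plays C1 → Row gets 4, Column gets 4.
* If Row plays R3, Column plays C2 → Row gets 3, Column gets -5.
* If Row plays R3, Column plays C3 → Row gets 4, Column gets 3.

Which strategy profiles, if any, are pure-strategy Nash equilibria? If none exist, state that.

(R3, C1)

Row against C1: payoffs 1, 3, 4 → best response R3.
Row against C2: payoffs 5, -4, 3 → best response R1.
Row against C3: payoffs 0, -1, 4 → best response R3.
Column against R1: payoffs 1, 4, 5 → best response C3.
Column against R2: payoffs 5, -3, 2 → best response C1.
Column against R3: payoffs 4, -5, 3 → best response C1.
Mutual best responses: (R3, C1).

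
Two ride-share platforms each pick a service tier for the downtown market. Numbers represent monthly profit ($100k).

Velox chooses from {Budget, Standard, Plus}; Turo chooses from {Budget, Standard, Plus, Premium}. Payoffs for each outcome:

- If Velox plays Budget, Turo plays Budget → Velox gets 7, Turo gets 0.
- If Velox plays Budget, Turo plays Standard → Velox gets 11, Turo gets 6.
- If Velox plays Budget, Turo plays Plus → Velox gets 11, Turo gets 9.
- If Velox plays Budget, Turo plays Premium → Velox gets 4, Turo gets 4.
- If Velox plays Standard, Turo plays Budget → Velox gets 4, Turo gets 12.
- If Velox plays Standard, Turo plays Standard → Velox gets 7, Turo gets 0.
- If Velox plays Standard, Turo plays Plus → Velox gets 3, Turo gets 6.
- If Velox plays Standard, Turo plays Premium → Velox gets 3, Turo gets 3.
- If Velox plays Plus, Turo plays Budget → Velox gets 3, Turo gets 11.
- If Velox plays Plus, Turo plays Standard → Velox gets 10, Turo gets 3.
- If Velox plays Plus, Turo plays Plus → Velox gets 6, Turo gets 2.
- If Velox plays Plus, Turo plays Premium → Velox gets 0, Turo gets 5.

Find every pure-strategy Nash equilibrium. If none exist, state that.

Check each profile: it is a Nash equilibrium iff no player can strictly gain by switching unilaterally.
(Budget, Budget): Turo can switch to Standard (0 → 6). Not NE.
(Budget, Standard): Turo can switch to Plus (6 → 9). Not NE.
(Budget, Plus): Velox gets 11, best alternative 6; Turo gets 9, best alternative 6. No profitable deviation — NE.
(Budget, Premium): Turo can switch to Standard (4 → 6). Not NE.
(Standard, Budget): Velox can switch to Budget (4 → 7). Not NE.
(Standard, Standard): Velox can switch to Budget (7 → 11). Not NE.
(Standard, Plus): Velox can switch to Budget (3 → 11). Not NE.
(Standard, Premium): Velox can switch to Budget (3 → 4). Not NE.
(Plus, Budget): Velox can switch to Budget (3 → 7). Not NE.
(Plus, Standard): Velox can switch to Budget (10 → 11). Not NE.
(Plus, Plus): Velox can switch to Budget (6 → 11). Not NE.
(The remaining 1 profile has a profitable deviation by the same check.)

(Budget, Plus)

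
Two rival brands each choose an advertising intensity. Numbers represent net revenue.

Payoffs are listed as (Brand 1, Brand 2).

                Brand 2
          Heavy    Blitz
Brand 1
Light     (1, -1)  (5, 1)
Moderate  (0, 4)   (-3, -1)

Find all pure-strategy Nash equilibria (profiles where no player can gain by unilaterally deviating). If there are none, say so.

The unique pure-strategy Nash equilibrium is (Light, Blitz).

Mark each player's best response to every combination of opponents' strategies; a profile where every player is best-responding is a pure Nash equilibrium.
Brand 1 against Heavy: payoffs 1, 0 → best response Light.
Brand 1 against Blitz: payoffs 5, -3 → best response Light.
Brand 2 against Light: payoffs -1, 1 → best response Blitz.
Brand 2 against Moderate: payoffs 4, -1 → best response Heavy.
Mutual best responses: (Light, Blitz).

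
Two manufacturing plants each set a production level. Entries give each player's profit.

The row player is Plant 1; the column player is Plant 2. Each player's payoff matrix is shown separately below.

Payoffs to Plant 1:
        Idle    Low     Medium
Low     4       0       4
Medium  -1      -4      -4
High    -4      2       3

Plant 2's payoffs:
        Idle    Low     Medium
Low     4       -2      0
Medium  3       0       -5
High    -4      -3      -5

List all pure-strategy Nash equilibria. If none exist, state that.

(Low, Idle): Plant 1 gets 4, best alternative -1; Plant 2 gets 4, best alternative 0. No profitable deviation — NE.
(Low, Low): Plant 1 can switch to High (0 → 2). Not NE.
(Low, Medium): Plant 2 can switch to Idle (0 → 4). Not NE.
(Medium, Idle): Plant 1 can switch to Low (-1 → 4). Not NE.
(Medium, Low): Plant 1 can switch to Low (-4 → 0). Not NE.
(Medium, Medium): Plant 1 can switch to Low (-4 → 4). Not NE.
(High, Idle): Plant 1 can switch to Low (-4 → 4). Not NE.
(High, Low): Plant 1 gets 2, best alternative 0; Plant 2 gets -3, best alternative -4. No profitable deviation — NE.
(High, Medium): Plant 1 can switch to Low (3 → 4). Not NE.

Pure-strategy Nash equilibria: (Low, Idle), (High, Low)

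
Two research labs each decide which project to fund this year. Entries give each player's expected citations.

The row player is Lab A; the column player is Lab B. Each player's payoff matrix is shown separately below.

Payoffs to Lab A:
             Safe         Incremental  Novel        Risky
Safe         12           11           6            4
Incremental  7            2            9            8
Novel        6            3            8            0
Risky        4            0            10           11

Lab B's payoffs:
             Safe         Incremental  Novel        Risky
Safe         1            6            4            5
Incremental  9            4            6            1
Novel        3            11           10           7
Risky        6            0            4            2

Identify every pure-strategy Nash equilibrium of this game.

Lab A against Safe: payoffs 12, 7, 6, 4 → best response Safe.
Lab A against Incremental: payoffs 11, 2, 3, 0 → best response Safe.
Lab A against Novel: payoffs 6, 9, 8, 10 → best response Risky.
Lab A against Risky: payoffs 4, 8, 0, 11 → best response Risky.
Lab B against Safe: payoffs 1, 6, 4, 5 → best response Incremental.
Lab B against Incremental: payoffs 9, 4, 6, 1 → best response Safe.
Lab B against Novel: payoffs 3, 11, 10, 7 → best response Incremental.
Lab B against Risky: payoffs 6, 0, 4, 2 → best response Safe.
Mutual best responses: (Safe, Incremental).

The unique pure-strategy Nash equilibrium is (Safe, Incremental).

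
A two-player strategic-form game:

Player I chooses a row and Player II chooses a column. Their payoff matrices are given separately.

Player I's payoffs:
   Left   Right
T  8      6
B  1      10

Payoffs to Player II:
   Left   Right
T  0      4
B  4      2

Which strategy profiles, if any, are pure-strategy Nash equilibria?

(T, Left): Player II can switch to Right (0 → 4). Not NE.
(T, Right): Player I can switch to B (6 → 10). Not NE.
(B, Left): Player I can switch to T (1 → 8). Not NE.
(B, Right): Player II can switch to Left (2 → 4). Not NE.

There is no pure-strategy Nash equilibrium.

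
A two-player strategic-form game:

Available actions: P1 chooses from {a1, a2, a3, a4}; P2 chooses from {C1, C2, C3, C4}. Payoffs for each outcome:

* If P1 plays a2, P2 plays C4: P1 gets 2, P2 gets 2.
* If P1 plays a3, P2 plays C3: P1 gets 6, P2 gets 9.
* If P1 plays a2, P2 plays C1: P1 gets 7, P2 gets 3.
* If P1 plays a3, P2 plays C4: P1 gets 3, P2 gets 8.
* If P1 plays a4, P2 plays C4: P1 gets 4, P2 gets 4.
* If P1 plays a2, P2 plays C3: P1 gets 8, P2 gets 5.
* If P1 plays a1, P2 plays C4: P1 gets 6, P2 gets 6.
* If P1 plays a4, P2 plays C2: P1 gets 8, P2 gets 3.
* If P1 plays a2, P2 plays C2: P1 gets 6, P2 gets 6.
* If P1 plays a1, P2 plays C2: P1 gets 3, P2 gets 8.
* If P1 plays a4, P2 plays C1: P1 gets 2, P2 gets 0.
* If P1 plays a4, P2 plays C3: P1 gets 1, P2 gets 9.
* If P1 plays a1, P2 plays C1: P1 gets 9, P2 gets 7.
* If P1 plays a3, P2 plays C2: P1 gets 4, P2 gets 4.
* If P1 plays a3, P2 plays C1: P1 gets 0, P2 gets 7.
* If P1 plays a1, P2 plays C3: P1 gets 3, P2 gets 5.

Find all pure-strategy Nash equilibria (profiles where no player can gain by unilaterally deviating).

No pure-strategy Nash equilibrium.

For each strategy profile, look for a profitable unilateral deviation.
(a1, C1): P2 can switch to C2 (7 → 8). Not NE.
(a1, C2): P1 can switch to a2 (3 → 6). Not NE.
(a1, C3): P1 can switch to a2 (3 → 8). Not NE.
(a1, C4): P2 can switch to C1 (6 → 7). Not NE.
(a2, C1): P1 can switch to a1 (7 → 9). Not NE.
(a2, C2): P1 can switch to a4 (6 → 8). Not NE.
(a2, C3): P2 can switch to C2 (5 → 6). Not NE.
(a2, C4): P1 can switch to a1 (2 → 6). Not NE.
(a3, C1): P1 can switch to a1 (0 → 9). Not NE.
(a3, C2): P1 can switch to a2 (4 → 6). Not NE.
(The remaining 6 profiles each have a profitable deviation by the same check.)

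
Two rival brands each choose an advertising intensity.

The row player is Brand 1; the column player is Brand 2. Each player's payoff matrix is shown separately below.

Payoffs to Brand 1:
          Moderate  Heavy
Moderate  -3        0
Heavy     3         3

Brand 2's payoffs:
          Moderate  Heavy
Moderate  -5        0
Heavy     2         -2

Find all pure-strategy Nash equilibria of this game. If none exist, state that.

Pure NE: (Heavy, Moderate)

Brand 1 against Moderate: payoffs -3, 3 → best response Heavy.
Brand 1 against Heavy: payoffs 0, 3 → best response Heavy.
Brand 2 against Moderate: payoffs -5, 0 → best response Heavy.
Brand 2 against Heavy: payoffs 2, -2 → best response Moderate.
Mutual best responses: (Heavy, Moderate).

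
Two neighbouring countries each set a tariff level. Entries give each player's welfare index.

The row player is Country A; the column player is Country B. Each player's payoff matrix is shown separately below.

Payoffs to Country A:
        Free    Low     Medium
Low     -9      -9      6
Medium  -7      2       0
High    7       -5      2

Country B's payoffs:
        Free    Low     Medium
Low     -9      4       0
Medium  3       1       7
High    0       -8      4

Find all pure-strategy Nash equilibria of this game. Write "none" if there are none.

This game has no pure Nash equilibrium.

Country A against Free: payoffs -9, -7, 7 → best response High.
Country A against Low: payoffs -9, 2, -5 → best response Medium.
Country A against Medium: payoffs 6, 0, 2 → best response Low.
Country B against Low: payoffs -9, 4, 0 → best response Low.
Country B against Medium: payoffs 3, 1, 7 → best response Medium.
Country B against High: payoffs 0, -8, 4 → best response Medium.
No profile is a mutual best response for all players.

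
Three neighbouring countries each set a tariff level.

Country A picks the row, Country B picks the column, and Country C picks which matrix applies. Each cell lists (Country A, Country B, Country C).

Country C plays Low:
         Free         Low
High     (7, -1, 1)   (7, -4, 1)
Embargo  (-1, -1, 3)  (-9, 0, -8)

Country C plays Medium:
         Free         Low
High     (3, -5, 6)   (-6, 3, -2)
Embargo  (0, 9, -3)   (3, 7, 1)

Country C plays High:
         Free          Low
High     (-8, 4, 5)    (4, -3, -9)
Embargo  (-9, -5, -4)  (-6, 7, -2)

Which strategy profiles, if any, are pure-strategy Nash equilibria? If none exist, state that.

(High, Free, Low): Country C can switch to Medium (1 → 6). Not NE.
(High, Free, Medium): Country B can switch to Low (-5 → 3). Not NE.
(High, Free, High): Country C can switch to Medium (5 → 6). Not NE.
(High, Low, Low): Country B can switch to Free (-4 → -1). Not NE.
(High, Low, Medium): Country A can switch to Embargo (-6 → 3). Not NE.
(High, Low, High): Country B can switch to Free (-3 → 4). Not NE.
(Embargo, Free, Low): Country A can switch to High (-1 → 7). Not NE.
(Embargo, Free, Medium): Country A can switch to High (0 → 3). Not NE.
(The remaining 4 profiles each have a profitable deviation by the same check.)

none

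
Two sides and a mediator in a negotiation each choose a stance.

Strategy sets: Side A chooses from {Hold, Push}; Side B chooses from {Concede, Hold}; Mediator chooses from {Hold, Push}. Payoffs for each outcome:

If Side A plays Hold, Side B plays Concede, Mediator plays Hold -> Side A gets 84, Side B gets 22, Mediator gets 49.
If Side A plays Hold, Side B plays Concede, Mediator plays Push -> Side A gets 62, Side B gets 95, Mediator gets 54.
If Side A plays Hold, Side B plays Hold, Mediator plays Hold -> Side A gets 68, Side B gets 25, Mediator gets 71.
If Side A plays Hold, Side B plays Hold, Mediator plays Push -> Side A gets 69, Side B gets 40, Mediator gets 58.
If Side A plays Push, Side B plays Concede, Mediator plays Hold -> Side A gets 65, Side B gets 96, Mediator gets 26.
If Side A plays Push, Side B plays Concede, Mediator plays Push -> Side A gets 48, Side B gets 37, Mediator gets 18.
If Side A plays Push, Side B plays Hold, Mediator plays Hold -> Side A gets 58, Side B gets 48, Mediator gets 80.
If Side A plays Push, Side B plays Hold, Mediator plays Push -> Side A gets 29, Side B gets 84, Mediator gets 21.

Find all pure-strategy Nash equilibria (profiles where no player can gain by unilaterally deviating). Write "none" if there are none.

For each strategy profile, look for a profitable unilateral deviation.
(Hold, Concede, Hold): Side B can switch to Hold (22 → 25). Not NE.
(Hold, Concede, Push): Side A gets 62, best alternative 48; Side B gets 95, best alternative 40; Mediator gets 54, best alternative 49. No profitable deviation — NE.
(Hold, Hold, Hold): Side A gets 68, best alternative 58; Side B gets 25, best alternative 22; Mediator gets 71, best alternative 58. No profitable deviation — NE.
(Hold, Hold, Push): Side B can switch to Concede (40 → 95). Not NE.
(Push, Concede, Hold): Side A can switch to Hold (65 → 84). Not NE.
(Push, Concede, Push): Side A can switch to Hold (48 → 62). Not NE.
(Push, Hold, Hold): Side A can switch to Hold (58 → 68). Not NE.
(Push, Hold, Push): Side A can switch to Hold (29 → 69). Not NE.

(Hold, Concede, Push) and (Hold, Hold, Hold)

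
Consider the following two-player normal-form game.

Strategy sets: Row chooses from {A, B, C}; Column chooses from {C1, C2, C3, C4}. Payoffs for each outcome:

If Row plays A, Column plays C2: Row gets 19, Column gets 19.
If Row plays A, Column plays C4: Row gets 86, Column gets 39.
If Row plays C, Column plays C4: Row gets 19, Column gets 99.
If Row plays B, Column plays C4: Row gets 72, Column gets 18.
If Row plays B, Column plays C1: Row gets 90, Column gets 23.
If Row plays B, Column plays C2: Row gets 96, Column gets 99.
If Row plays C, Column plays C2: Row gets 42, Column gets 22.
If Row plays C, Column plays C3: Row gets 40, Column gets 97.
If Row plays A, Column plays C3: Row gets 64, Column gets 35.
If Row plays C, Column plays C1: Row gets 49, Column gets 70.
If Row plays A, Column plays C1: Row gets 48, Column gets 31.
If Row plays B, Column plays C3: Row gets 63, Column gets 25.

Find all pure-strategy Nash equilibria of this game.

Check each profile: it is a Nash equilibrium iff no player can strictly gain by switching unilaterally.
(A, C1): Row can switch to B (48 → 90). Not NE.
(A, C2): Row can switch to B (19 → 96). Not NE.
(A, C3): Column can switch to C4 (35 → 39). Not NE.
(A, C4): Row gets 86, best alternative 72; Column gets 39, best alternative 35. No profitable deviation — NE.
(B, C1): Column can switch to C2 (23 → 99). Not NE.
(B, C2): Row gets 96, best alternative 42; Column gets 99, best alternative 25. No profitable deviation — NE.
(B, C3): Row can switch to A (63 → 64). Not NE.
(B, C4): Row can switch to A (72 → 86). Not NE.
(The remaining 4 profiles each have a profitable deviation by the same check.)

Pure-strategy Nash equilibria: (A, C4), (B, C2)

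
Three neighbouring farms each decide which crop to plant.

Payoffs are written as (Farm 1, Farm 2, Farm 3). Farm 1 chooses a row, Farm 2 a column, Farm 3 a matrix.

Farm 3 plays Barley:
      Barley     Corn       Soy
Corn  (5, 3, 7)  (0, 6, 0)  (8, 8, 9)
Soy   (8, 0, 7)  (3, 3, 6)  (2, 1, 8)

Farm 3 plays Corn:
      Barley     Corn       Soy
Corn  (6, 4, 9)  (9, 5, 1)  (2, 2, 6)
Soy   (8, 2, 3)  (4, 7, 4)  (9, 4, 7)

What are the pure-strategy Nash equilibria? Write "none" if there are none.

The pure Nash equilibria are (Corn, Corn, Corn); (Corn, Soy, Barley); (Soy, Corn, Barley).

Farm 1 against (Barley, Barley): payoffs 5, 8 → best response Soy.
Farm 1 against (Barley, Corn): payoffs 6, 8 → best response Soy.
Farm 1 against (Corn, Barley): payoffs 0, 3 → best response Soy.
Farm 1 against (Corn, Corn): payoffs 9, 4 → best response Corn.
Farm 1 against (Soy, Barley): payoffs 8, 2 → best response Corn.
Farm 1 against (Soy, Corn): payoffs 2, 9 → best response Soy.
Farm 2 against (Corn, Barley): payoffs 3, 6, 8 → best response Soy.
Farm 2 against (Corn, Corn): payoffs 4, 5, 2 → best response Corn.
Farm 2 against (Soy, Barley): payoffs 0, 3, 1 → best response Corn.
Farm 2 against (Soy, Corn): payoffs 2, 7, 4 → best response Corn.
Farm 3 against (Corn, Barley): payoffs 7, 9 → best response Corn.
Farm 3 against (Corn, Corn): payoffs 0, 1 → best response Corn.
Farm 3 against (Corn, Soy): payoffs 9, 6 → best response Barley.
Farm 3 against (Soy, Barley): payoffs 7, 3 → best response Barley.
Farm 3 against (Soy, Corn): payoffs 6, 4 → best response Barley.
Farm 3 against (Soy, Soy): payoffs 8, 7 → best response Barley.
Mutual best responses: (Corn, Corn, Corn); (Corn, Soy, Barley); (Soy, Corn, Barley).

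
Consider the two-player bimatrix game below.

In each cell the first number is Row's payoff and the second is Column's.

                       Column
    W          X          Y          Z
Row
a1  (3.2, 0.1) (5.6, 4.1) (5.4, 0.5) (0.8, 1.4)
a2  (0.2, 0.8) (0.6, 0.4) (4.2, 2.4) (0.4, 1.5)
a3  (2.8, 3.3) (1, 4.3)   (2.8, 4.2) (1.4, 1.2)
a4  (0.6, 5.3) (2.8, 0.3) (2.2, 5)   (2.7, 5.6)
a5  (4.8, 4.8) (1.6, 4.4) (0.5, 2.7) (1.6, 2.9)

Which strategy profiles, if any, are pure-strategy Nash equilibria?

(a1, W): Row can switch to a5 (3.2 → 4.8). Not NE.
(a1, X): Row gets 5.6, best alternative 2.8; Column gets 4.1, best alternative 1.4. No profitable deviation — NE.
(a1, Y): Column can switch to X (0.5 → 4.1). Not NE.
(a1, Z): Row can switch to a3 (0.8 → 1.4). Not NE.
(a2, W): Row can switch to a1 (0.2 → 3.2). Not NE.
(a2, X): Row can switch to a1 (0.6 → 5.6). Not NE.
(a2, Y): Row can switch to a1 (4.2 → 5.4). Not NE.
(a2, Z): Row can switch to a1 (0.4 → 0.8). Not NE.
(a3, W): Row can switch to a1 (2.8 → 3.2). Not NE.
(a4, Z): Row gets 2.7, best alternative 1.6; Column gets 5.6, best alternative 5.3. No profitable deviation — NE.
(a5, W): Row gets 4.8, best alternative 3.2; Column gets 4.8, best alternative 4.4. No profitable deviation — NE.
(The remaining 9 profiles each have a profitable deviation by the same check.)

Pure-strategy Nash equilibria: (a1, X) and (a4, Z) and (a5, W)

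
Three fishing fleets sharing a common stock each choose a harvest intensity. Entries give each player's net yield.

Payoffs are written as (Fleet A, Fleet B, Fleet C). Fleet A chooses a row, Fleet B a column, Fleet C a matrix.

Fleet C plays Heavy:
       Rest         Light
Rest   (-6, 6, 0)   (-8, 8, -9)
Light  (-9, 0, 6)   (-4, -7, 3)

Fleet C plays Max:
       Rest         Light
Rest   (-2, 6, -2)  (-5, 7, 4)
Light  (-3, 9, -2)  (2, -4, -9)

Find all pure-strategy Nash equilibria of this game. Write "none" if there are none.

Mark each player's best response to every combination of opponents' strategies; a profile where every player is best-responding is a pure Nash equilibrium.
Fleet A against (Rest, Heavy): payoffs -6, -9 → best response Rest.
Fleet A against (Rest, Max): payoffs -2, -3 → best response Rest.
Fleet A against (Light, Heavy): payoffs -8, -4 → best response Light.
Fleet A against (Light, Max): payoffs -5, 2 → best response Light.
Fleet B against (Rest, Heavy): payoffs 6, 8 → best response Light.
Fleet B against (Rest, Max): payoffs 6, 7 → best response Light.
Fleet B against (Light, Heavy): payoffs 0, -7 → best response Rest.
Fleet B against (Light, Max): payoffs 9, -4 → best response Rest.
Fleet C against (Rest, Rest): payoffs 0, -2 → best response Heavy.
Fleet C against (Rest, Light): payoffs -9, 4 → best response Max.
Fleet C against (Light, Rest): payoffs 6, -2 → best response Heavy.
Fleet C against (Light, Light): payoffs 3, -9 → best response Heavy.
No profile is a mutual best response for all players.

This game has no pure Nash equilibrium.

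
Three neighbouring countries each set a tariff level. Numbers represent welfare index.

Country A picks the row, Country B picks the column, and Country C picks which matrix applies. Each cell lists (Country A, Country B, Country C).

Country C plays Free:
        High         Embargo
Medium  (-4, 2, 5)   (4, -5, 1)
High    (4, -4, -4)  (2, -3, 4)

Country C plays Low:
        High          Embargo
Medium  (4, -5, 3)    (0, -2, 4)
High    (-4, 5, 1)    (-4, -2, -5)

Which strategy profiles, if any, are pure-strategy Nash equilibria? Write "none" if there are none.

For each player, find the best response to each opponent profile; mutual best responses are the pure NE.
Country A against (High, Free): payoffs -4, 4 → best response High.
Country A against (High, Low): payoffs 4, -4 → best response Medium.
Country A against (Embargo, Free): payoffs 4, 2 → best response Medium.
Country A against (Embargo, Low): payoffs 0, -4 → best response Medium.
Country B against (Medium, Free): payoffs 2, -5 → best response High.
Country B against (Medium, Low): payoffs -5, -2 → best response Embargo.
Country B against (High, Free): payoffs -4, -3 → best response Embargo.
Country B against (High, Low): payoffs 5, -2 → best response High.
Country C against (Medium, High): payoffs 5, 3 → best response Free.
Country C against (Medium, Embargo): payoffs 1, 4 → best response Low.
Country C against (High, High): payoffs -4, 1 → best response Low.
Country C against (High, Embargo): payoffs 4, -5 → best response Free.
Mutual best responses: (Medium, Embargo, Low).

The unique pure-strategy Nash equilibrium is (Medium, Embargo, Low).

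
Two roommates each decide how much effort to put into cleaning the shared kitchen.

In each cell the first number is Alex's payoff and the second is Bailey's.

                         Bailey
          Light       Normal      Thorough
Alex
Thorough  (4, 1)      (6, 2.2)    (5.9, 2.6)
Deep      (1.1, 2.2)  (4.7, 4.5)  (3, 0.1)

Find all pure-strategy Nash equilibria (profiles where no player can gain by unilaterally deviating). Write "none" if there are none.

Mark each player's best response to every combination of opponents' strategies; a profile where every player is best-responding is a pure Nash equilibrium.
Alex against Light: payoffs 4, 1.1 → best response Thorough.
Alex against Normal: payoffs 6, 4.7 → best response Thorough.
Alex against Thorough: payoffs 5.9, 3 → best response Thorough.
Bailey against Thorough: payoffs 1, 2.2, 2.6 → best response Thorough.
Bailey against Deep: payoffs 2.2, 4.5, 0.1 → best response Normal.
Mutual best responses: (Thorough, Thorough).

(Thorough, Thorough)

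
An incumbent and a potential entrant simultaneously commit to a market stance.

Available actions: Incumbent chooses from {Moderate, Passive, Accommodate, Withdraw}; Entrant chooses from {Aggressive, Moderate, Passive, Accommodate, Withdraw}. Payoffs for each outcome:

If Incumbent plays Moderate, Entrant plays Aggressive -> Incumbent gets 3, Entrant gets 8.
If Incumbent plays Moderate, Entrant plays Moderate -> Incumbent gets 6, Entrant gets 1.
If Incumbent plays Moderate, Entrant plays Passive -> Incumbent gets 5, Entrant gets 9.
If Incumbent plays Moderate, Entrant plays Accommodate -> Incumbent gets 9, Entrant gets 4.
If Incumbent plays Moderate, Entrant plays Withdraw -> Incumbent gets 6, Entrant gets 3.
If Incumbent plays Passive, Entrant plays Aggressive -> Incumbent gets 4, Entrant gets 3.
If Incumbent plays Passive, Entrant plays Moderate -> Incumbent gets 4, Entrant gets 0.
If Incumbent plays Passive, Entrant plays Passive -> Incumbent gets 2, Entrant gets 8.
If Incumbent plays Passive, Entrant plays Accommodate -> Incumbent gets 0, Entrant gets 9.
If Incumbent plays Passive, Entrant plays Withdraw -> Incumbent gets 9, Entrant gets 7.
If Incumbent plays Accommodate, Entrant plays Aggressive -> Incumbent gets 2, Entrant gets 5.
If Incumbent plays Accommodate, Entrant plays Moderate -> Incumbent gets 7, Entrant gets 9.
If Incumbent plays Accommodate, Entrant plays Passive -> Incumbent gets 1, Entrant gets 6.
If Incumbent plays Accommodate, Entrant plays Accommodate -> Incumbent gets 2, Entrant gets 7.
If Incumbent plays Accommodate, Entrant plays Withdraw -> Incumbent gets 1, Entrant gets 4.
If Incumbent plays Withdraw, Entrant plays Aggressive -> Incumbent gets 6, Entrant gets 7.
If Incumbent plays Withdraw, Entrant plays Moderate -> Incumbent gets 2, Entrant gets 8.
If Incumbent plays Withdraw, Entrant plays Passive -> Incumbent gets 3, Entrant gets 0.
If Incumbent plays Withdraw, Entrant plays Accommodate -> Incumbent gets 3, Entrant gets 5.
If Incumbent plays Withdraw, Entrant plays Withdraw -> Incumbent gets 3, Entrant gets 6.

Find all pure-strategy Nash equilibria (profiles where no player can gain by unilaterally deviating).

(Moderate, Aggressive): Incumbent can switch to Passive (3 → 4). Not NE.
(Moderate, Moderate): Incumbent can switch to Accommodate (6 → 7). Not NE.
(Moderate, Passive): Incumbent gets 5, best alternative 3; Entrant gets 9, best alternative 8. No profitable deviation — NE.
(Moderate, Accommodate): Entrant can switch to Aggressive (4 → 8). Not NE.
(Moderate, Withdraw): Incumbent can switch to Passive (6 → 9). Not NE.
(Passive, Aggressive): Incumbent can switch to Withdraw (4 → 6). Not NE.
(Passive, Moderate): Incumbent can switch to Moderate (4 → 6). Not NE.
(Passive, Passive): Incumbent can switch to Moderate (2 → 5). Not NE.
(Passive, Accommodate): Incumbent can switch to Moderate (0 → 9). Not NE.
(Passive, Withdraw): Entrant can switch to Passive (7 → 8). Not NE.
(Accommodate, Aggressive): Incumbent can switch to Moderate (2 → 3). Not NE.
(Accommodate, Moderate): Incumbent gets 7, best alternative 6; Entrant gets 9, best alternative 7. No profitable deviation — NE.
(Accommodate, Passive): Incumbent can switch to Moderate (1 → 5). Not NE.
(Accommodate, Accommodate): Incumbent can switch to Moderate (2 → 9). Not NE.
(The remaining 6 profiles each have a profitable deviation by the same check.)

The pure Nash equilibria are (Moderate, Passive), (Accommodate, Moderate).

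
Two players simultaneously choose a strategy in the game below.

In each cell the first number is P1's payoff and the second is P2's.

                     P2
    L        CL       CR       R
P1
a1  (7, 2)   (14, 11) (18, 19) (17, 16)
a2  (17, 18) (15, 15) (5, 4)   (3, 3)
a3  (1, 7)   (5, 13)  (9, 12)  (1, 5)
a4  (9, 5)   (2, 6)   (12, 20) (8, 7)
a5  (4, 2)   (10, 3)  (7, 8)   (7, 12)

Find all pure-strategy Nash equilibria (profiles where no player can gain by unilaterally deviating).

(a1, CR); (a2, L)

P1 against L: payoffs 7, 17, 1, 9, 4 → best response a2.
P1 against CL: payoffs 14, 15, 5, 2, 10 → best response a2.
P1 against CR: payoffs 18, 5, 9, 12, 7 → best response a1.
P1 against R: payoffs 17, 3, 1, 8, 7 → best response a1.
P2 against a1: payoffs 2, 11, 19, 16 → best response CR.
P2 against a2: payoffs 18, 15, 4, 3 → best response L.
P2 against a3: payoffs 7, 13, 12, 5 → best response CL.
P2 against a4: payoffs 5, 6, 20, 7 → best response CR.
P2 against a5: payoffs 2, 3, 8, 12 → best response R.
Mutual best responses: (a1, CR); (a2, L).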